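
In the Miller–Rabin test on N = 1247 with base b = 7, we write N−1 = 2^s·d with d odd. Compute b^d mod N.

639

1247 − 1 = 1246 = 2^1 · 623, so d = 623.
7^1 ≡ 7 (mod 1247)
7^2 ≡ 7^2 = 49 ≡ 49 (mod 1247)
7^4 ≡ 49^2 = 2401 ≡ 1154 (mod 1247)
7^8 ≡ 1154^2 = 1331716 ≡ 1167 (mod 1247)
7^16 ≡ 1167^2 = 1361889 ≡ 165 (mod 1247)
7^32 ≡ 165^2 = 27225 ≡ 1038 (mod 1247)
7^64 ≡ 1038^2 = 1077444 ≡ 36 (mod 1247)
7^128 ≡ 36^2 = 1296 ≡ 49 (mod 1247)
7^256 ≡ 49^2 = 2401 ≡ 1154 (mod 1247)
7^512 ≡ 1154^2 = 1331716 ≡ 1167 (mod 1247)
623 = 512 + 64 + 32 + 8 + 4 + 2 + 1 in binary powers of 2.
So 7^623 ≡ 1167 · 36 · 1038 · 1167 · 1154 · 49 · 7 ≡ 639 (mod 1247).
Squaring chain: 639; never reaches −1, so base 7 is a Miller–Rabin witness that 1247 is composite.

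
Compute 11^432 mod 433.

11^1 ≡ 11 (mod 433)
11^2 ≡ 11^2 = 121 ≡ 121 (mod 433)
11^4 ≡ 121^2 = 14641 ≡ 352 (mod 433)
11^8 ≡ 352^2 = 123904 ≡ 66 (mod 433)
11^16 ≡ 66^2 = 4356 ≡ 26 (mod 433)
11^32 ≡ 26^2 = 676 ≡ 243 (mod 433)
11^64 ≡ 243^2 = 59049 ≡ 161 (mod 433)
11^128 ≡ 161^2 = 25921 ≡ 374 (mod 433)
11^256 ≡ 374^2 = 139876 ≡ 17 (mod 433)
432 = 256 + 128 + 32 + 16 in binary powers of 2.
So 11^432 ≡ 17 · 374 · 243 · 26 ≡ 1 (mod 433).
Since the result is 1, base 11 gives no evidence that 433 is composite.

1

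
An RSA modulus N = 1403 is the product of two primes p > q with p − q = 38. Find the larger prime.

Since p = q + 38, we have 1403 = q(q + 38), so q² + 38q − 1403 = 0.
Discriminant: 38² + 4·1403 = 1444 + 5612 = 7056; √7056 = 84.
q = (−38 + 84)/2 = 23, and p = q + 38 = 61.
Check: 23 · 61 = 1403.

61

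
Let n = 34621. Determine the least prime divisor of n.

34621 is odd.
Digit sum 16, not divisible by 3.
Ends in 1: not divisible by 5.
7: 34621 = 7·4945 + 6
11: 34621 = 11·3147 + 4
13: 34621 = 13·2663 + 2
17: 34621 = 17·2036 + 9
19: 34621 = 19·1822 + 3
23: 34621 = 23·1505 + 6
29: 34621 = 29·1193 + 24
31: 34621 = 31·1116 + 25
37: 34621 = 37·935 + 26
41: 34621 = 41·844 + 17
43: 34621 = 43·805 + 6
47: 34621 = 47·736 + 29
53: 34621 = 53·653 + 12
59: 34621 = 59·586 + 47
61: 34621 = 61·567 + 34
67: 34621 = 67·516 + 49
71: 34621 = 71·487 + 44
73: 34621 = 73·474 + 19
79: 34621 = 79·438 + 19
83: 34621 = 83·417 + 10
89: 34621 = 89·389

89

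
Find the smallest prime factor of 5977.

5977 is odd.
Digit sum 28, not divisible by 3.
Ends in 7: not divisible by 5.
7: 5977 = 7·853 + 6
11: 5977 = 11·543 + 4
13: 5977 = 13·459 + 10
17: 5977 = 17·351 + 10
19: 5977 = 19·314 + 11
23: 5977 = 23·259 + 20
29: 5977 = 29·206 + 3
31: 5977 = 31·192 + 25
37: 5977 = 37·161 + 20
41: 5977 = 41·145 + 32
43: 5977 = 43·139

43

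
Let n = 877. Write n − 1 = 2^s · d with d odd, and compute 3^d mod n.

876

877 − 1 = 876 = 2^2 · 219, so d = 219.
3^1 ≡ 3 (mod 877)
3^2 ≡ 3^2 = 9 ≡ 9 (mod 877)
3^4 ≡ 9^2 = 81 ≡ 81 (mod 877)
3^8 ≡ 81^2 = 6561 ≡ 422 (mod 877)
3^16 ≡ 422^2 = 178084 ≡ 53 (mod 877)
3^32 ≡ 53^2 = 2809 ≡ 178 (mod 877)
3^64 ≡ 178^2 = 31684 ≡ 112 (mod 877)
3^128 ≡ 112^2 = 12544 ≡ 266 (mod 877)
219 = 128 + 64 + 16 + 8 + 2 + 1 in binary powers of 2.
So 3^219 ≡ 266 · 112 · 53 · 422 · 9 · 3 ≡ 876 (mod 877).
Since 3^d ≡ 876 (mod 877), base 3 does not prove 877 composite.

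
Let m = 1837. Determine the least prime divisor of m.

1837 is odd.
Digit sum 19, not divisible by 3.
Ends in 7: not divisible by 5.
7: 1837 = 7·262 + 3
11: 1837 = 11·167

11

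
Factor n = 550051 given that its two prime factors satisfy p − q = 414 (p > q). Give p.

Since p = q + 414, we have 550051 = q(q + 414), so q² + 414q − 550051 = 0.
Discriminant: 414² + 4·550051 = 171396 + 2200204 = 2371600; √2371600 = 1540.
q = (−414 + 1540)/2 = 563, and p = q + 414 = 977.
Check: 563 · 977 = 550051.

977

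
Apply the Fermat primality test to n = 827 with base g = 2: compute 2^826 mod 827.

1

2^1 ≡ 2 (mod 827)
2^2 ≡ 2^2 = 4 ≡ 4 (mod 827)
2^4 ≡ 4^2 = 16 ≡ 16 (mod 827)
2^8 ≡ 16^2 = 256 ≡ 256 (mod 827)
2^16 ≡ 256^2 = 65536 ≡ 203 (mod 827)
2^32 ≡ 203^2 = 41209 ≡ 686 (mod 827)
2^64 ≡ 686^2 = 470596 ≡ 33 (mod 827)
2^128 ≡ 33^2 = 1089 ≡ 262 (mod 827)
2^256 ≡ 262^2 = 68644 ≡ 3 (mod 827)
2^512 ≡ 3^2 = 9 ≡ 9 (mod 827)
826 = 512 + 256 + 32 + 16 + 8 + 2 in binary powers of 2.
So 2^826 ≡ 9 · 3 · 686 · 203 · 256 · 4 ≡ 1 (mod 827).
Since the result is 1, base 2 gives no evidence that 827 is composite.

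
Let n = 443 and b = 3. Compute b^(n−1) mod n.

3^1 ≡ 3 (mod 443)
3^2 ≡ 3^2 = 9 ≡ 9 (mod 443)
3^4 ≡ 9^2 = 81 ≡ 81 (mod 443)
3^8 ≡ 81^2 = 6561 ≡ 359 (mod 443)
3^16 ≡ 359^2 = 128881 ≡ 411 (mod 443)
3^32 ≡ 411^2 = 168921 ≡ 138 (mod 443)
3^64 ≡ 138^2 = 19044 ≡ 438 (mod 443)
3^128 ≡ 438^2 = 191844 ≡ 25 (mod 443)
3^256 ≡ 25^2 = 625 ≡ 182 (mod 443)
442 = 256 + 128 + 32 + 16 + 8 + 2 in binary powers of 2.
So 3^442 ≡ 182 · 25 · 138 · 411 · 359 · 9 ≡ 1 (mod 443).
Since the result is 1, base 3 gives no evidence that 443 is composite.

1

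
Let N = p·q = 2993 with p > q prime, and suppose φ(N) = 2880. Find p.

φ(n) = (p−1)(q−1) = n − (p+q) + 1, so p + q = 2993 − 2880 + 1 = 114.
p and q are the roots of t² − 114t + 2993 = 0.
Discriminant: 114² − 4·2993 = 12996 − 11972 = 1024; √1024 = 32.
q = (114 − 32)/2 = 41, p = (114 + 32)/2 = 73.
Check: 41 · 73 = 2993.

73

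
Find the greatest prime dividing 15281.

59

15281 = 7 · 2183
2183 = 37 · 59
59 is prime.
So 15281 = 7 · 37 · 59; the largest prime factor is 59.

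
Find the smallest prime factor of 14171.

37

14171 is odd.
Digit sum 14, not divisible by 3.
Ends in 1: not divisible by 5.
7: 14171 = 7·2024 + 3
11: 14171 = 11·1288 + 3
13: 14171 = 13·1090 + 1
17: 14171 = 17·833 + 10
19: 14171 = 19·745 + 16
23: 14171 = 23·616 + 3
29: 14171 = 29·488 + 19
31: 14171 = 31·457 + 4
37: 14171 = 37·383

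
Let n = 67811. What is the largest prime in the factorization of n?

83

67811 = 19 · 3569
3569 = 43 · 83
83 is prime.
So 67811 = 19 · 43 · 83; the largest prime factor is 83.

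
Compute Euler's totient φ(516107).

495144

Factor: 516107 = 47 · 79 · 139.
φ(516107) = (47−1) · (79−1) · (139−1) = 46 · 78 · 138 = 495144.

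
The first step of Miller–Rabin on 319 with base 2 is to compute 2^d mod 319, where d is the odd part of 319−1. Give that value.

171

319 − 1 = 318 = 2^1 · 159, so d = 159.
2^1 ≡ 2 (mod 319)
2^2 ≡ 2^2 = 4 ≡ 4 (mod 319)
2^4 ≡ 4^2 = 16 ≡ 16 (mod 319)
2^8 ≡ 16^2 = 256 ≡ 256 (mod 319)
2^16 ≡ 256^2 = 65536 ≡ 141 (mod 319)
2^32 ≡ 141^2 = 19881 ≡ 103 (mod 319)
2^64 ≡ 103^2 = 10609 ≡ 82 (mod 319)
2^128 ≡ 82^2 = 6724 ≡ 25 (mod 319)
159 = 128 + 16 + 8 + 4 + 2 + 1 in binary powers of 2.
So 2^159 ≡ 25 · 141 · 256 · 16 · 4 · 2 ≡ 171 (mod 319).
Squaring chain: 171; never reaches −1, so base 2 is a Miller–Rabin witness that 319 is composite.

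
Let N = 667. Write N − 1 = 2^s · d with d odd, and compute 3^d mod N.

188

667 − 1 = 666 = 2^1 · 333, so d = 333.
3^1 ≡ 3 (mod 667)
3^2 ≡ 3^2 = 9 ≡ 9 (mod 667)
3^4 ≡ 9^2 = 81 ≡ 81 (mod 667)
3^8 ≡ 81^2 = 6561 ≡ 558 (mod 667)
3^16 ≡ 558^2 = 311364 ≡ 542 (mod 667)
3^32 ≡ 542^2 = 293764 ≡ 284 (mod 667)
3^64 ≡ 284^2 = 80656 ≡ 616 (mod 667)
3^128 ≡ 616^2 = 379456 ≡ 600 (mod 667)
3^256 ≡ 600^2 = 360000 ≡ 487 (mod 667)
333 = 256 + 64 + 8 + 4 + 1 in binary powers of 2.
So 3^333 ≡ 487 · 616 · 558 · 81 · 3 ≡ 188 (mod 667).
Squaring chain: 188; never reaches −1, so base 3 is a Miller–Rabin witness that 667 is composite.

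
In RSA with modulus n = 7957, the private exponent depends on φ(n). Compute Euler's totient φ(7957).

7776

Factor: 7957 = 73 · 109.
φ(7957) = (73−1) · (109−1) = 72 · 108 = 7776.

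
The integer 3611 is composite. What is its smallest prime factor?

3611 is odd.
Digit sum 11, not divisible by 3.
Ends in 1: not divisible by 5.
7: 3611 = 7·515 + 6
11: 3611 = 11·328 + 3
13: 3611 = 13·277 + 10
17: 3611 = 17·212 + 7
19: 3611 = 19·190 + 1
23: 3611 = 23·157

23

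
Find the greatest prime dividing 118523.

118523 = 29 · 4087
4087 = 61 · 67
67 is prime.
So 118523 = 29 · 61 · 67; the largest prime factor is 67.

67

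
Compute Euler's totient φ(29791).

Factor: 29791 = 31^3.
φ(29791) = 31^2·(31−1) = 28830.

28830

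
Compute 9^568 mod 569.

9^1 ≡ 9 (mod 569)
9^2 ≡ 9^2 = 81 ≡ 81 (mod 569)
9^4 ≡ 81^2 = 6561 ≡ 302 (mod 569)
9^8 ≡ 302^2 = 91204 ≡ 164 (mod 569)
9^16 ≡ 164^2 = 26896 ≡ 153 (mod 569)
9^32 ≡ 153^2 = 23409 ≡ 80 (mod 569)
9^64 ≡ 80^2 = 6400 ≡ 141 (mod 569)
9^128 ≡ 141^2 = 19881 ≡ 535 (mod 569)
9^256 ≡ 535^2 = 286225 ≡ 18 (mod 569)
9^512 ≡ 18^2 = 324 ≡ 324 (mod 569)
568 = 512 + 32 + 16 + 8 in binary powers of 2.
So 9^568 ≡ 324 · 80 · 153 · 164 ≡ 1 (mod 569).
Since the result is 1, base 9 gives no evidence that 569 is composite.

1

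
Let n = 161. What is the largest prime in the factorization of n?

23

161 = 7 · 23
23 is prime.
So 161 = 7 · 23; the largest prime factor is 23.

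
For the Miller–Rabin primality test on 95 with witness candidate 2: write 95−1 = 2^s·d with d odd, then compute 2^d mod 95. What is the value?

95 − 1 = 94 = 2^1 · 47, so d = 47.
2^1 ≡ 2 (mod 95)
2^2 ≡ 2^2 = 4 ≡ 4 (mod 95)
2^4 ≡ 4^2 = 16 ≡ 16 (mod 95)
2^8 ≡ 16^2 = 256 ≡ 66 (mod 95)
2^16 ≡ 66^2 = 4356 ≡ 81 (mod 95)
2^32 ≡ 81^2 = 6561 ≡ 6 (mod 95)
47 = 32 + 8 + 4 + 2 + 1 in binary powers of 2.
So 2^47 ≡ 6 · 66 · 16 · 4 · 2 ≡ 53 (mod 95).
Squaring chain: 53; never reaches −1, so base 2 is a Miller–Rabin witness that 95 is composite.

53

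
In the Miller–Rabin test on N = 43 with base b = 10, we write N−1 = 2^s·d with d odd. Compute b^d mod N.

43 − 1 = 42 = 2^1 · 21, so d = 21.
10^1 ≡ 10 (mod 43)
10^2 ≡ 10^2 = 100 ≡ 14 (mod 43)
10^4 ≡ 14^2 = 196 ≡ 24 (mod 43)
10^8 ≡ 24^2 = 576 ≡ 17 (mod 43)
10^16 ≡ 17^2 = 289 ≡ 31 (mod 43)
21 = 16 + 4 + 1 in binary powers of 2.
So 10^21 ≡ 31 · 24 · 10 ≡ 1 (mod 43).
Since 10^d ≡ 1 (mod 43), base 10 does not prove 43 composite.

1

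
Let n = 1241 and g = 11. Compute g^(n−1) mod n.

11^1 ≡ 11 (mod 1241)
11^2 ≡ 11^2 = 121 ≡ 121 (mod 1241)
11^4 ≡ 121^2 = 14641 ≡ 990 (mod 1241)
11^8 ≡ 990^2 = 980100 ≡ 951 (mod 1241)
11^16 ≡ 951^2 = 904401 ≡ 953 (mod 1241)
11^32 ≡ 953^2 = 908209 ≡ 1038 (mod 1241)
11^64 ≡ 1038^2 = 1077444 ≡ 256 (mod 1241)
11^128 ≡ 256^2 = 65536 ≡ 1004 (mod 1241)
11^256 ≡ 1004^2 = 1008016 ≡ 324 (mod 1241)
11^512 ≡ 324^2 = 104976 ≡ 732 (mod 1241)
11^1024 ≡ 732^2 = 535824 ≡ 953 (mod 1241)
1240 = 1024 + 128 + 64 + 16 + 8 in binary powers of 2.
So 11^1240 ≡ 953 · 1004 · 256 · 953 · 951 ≡ 1172 (mod 1241).
Since 1172 ≠ 1, base 11 is a Fermat witness: 1241 is composite.

1172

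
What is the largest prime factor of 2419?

59

2419 = 41 · 59
59 is prime.
So 2419 = 41 · 59; the largest prime factor is 59.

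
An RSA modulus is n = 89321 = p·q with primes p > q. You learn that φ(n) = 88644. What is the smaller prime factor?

179

φ(n) = (p−1)(q−1) = n − (p+q) + 1, so p + q = 89321 − 88644 + 1 = 678.
p and q are the roots of t² − 678t + 89321 = 0.
Discriminant: 678² − 4·89321 = 459684 − 357284 = 102400; √102400 = 320.
q = (678 − 320)/2 = 179, p = (678 + 320)/2 = 499.
Check: 179 · 499 = 89321.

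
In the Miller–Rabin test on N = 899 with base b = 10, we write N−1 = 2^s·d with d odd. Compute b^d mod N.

899 − 1 = 898 = 2^1 · 449, so d = 449.
10^1 ≡ 10 (mod 899)
10^2 ≡ 10^2 = 100 ≡ 100 (mod 899)
10^4 ≡ 100^2 = 10000 ≡ 111 (mod 899)
10^8 ≡ 111^2 = 12321 ≡ 634 (mod 899)
10^16 ≡ 634^2 = 401956 ≡ 103 (mod 899)
10^32 ≡ 103^2 = 10609 ≡ 720 (mod 899)
10^64 ≡ 720^2 = 518400 ≡ 576 (mod 899)
10^128 ≡ 576^2 = 331776 ≡ 45 (mod 899)
10^256 ≡ 45^2 = 2025 ≡ 227 (mod 899)
449 = 256 + 128 + 64 + 1 in binary powers of 2.
So 10^449 ≡ 227 · 45 · 576 · 10 ≡ 648 (mod 899).
Squaring chain: 648; never reaches −1, so base 10 is a Miller–Rabin witness that 899 is composite.

648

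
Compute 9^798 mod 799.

9^1 ≡ 9 (mod 799)
9^2 ≡ 9^2 = 81 ≡ 81 (mod 799)
9^4 ≡ 81^2 = 6561 ≡ 169 (mod 799)
9^8 ≡ 169^2 = 28561 ≡ 596 (mod 799)
9^16 ≡ 596^2 = 355216 ≡ 460 (mod 799)
9^32 ≡ 460^2 = 211600 ≡ 664 (mod 799)
9^64 ≡ 664^2 = 440896 ≡ 647 (mod 799)
9^128 ≡ 647^2 = 418609 ≡ 732 (mod 799)
9^256 ≡ 732^2 = 535824 ≡ 494 (mod 799)
9^512 ≡ 494^2 = 244036 ≡ 341 (mod 799)
798 = 512 + 256 + 16 + 8 + 4 + 2 in binary powers of 2.
So 9^798 ≡ 341 · 494 · 460 · 596 · 169 · 81 ≡ 225 (mod 799).
Since 225 ≠ 1, base 9 is a Fermat witness: 799 is composite.

225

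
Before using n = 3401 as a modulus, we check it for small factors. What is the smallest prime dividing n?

19

3401 is odd.
Digit sum 8, not divisible by 3.
Ends in 1: not divisible by 5.
7: 3401 = 7·485 + 6
11: 3401 = 11·309 + 2
13: 3401 = 13·261 + 8
17: 3401 = 17·200 + 1
19: 3401 = 19·179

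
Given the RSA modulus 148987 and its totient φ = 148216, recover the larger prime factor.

φ(n) = (p−1)(q−1) = n − (p+q) + 1, so p + q = 148987 − 148216 + 1 = 772.
p and q are the roots of t² − 772t + 148987 = 0.
Discriminant: 772² − 4·148987 = 595984 − 595948 = 36; √36 = 6.
q = (772 − 6)/2 = 383, p = (772 + 6)/2 = 389.
Check: 383 · 389 = 148987.

389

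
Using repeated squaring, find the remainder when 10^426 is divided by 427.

393

10^1 ≡ 10 (mod 427)
10^2 ≡ 10^2 = 100 ≡ 100 (mod 427)
10^4 ≡ 100^2 = 10000 ≡ 179 (mod 427)
10^8 ≡ 179^2 = 32041 ≡ 16 (mod 427)
10^16 ≡ 16^2 = 256 ≡ 256 (mod 427)
10^32 ≡ 256^2 = 65536 ≡ 205 (mod 427)
10^64 ≡ 205^2 = 42025 ≡ 179 (mod 427)
10^128 ≡ 179^2 = 32041 ≡ 16 (mod 427)
10^256 ≡ 16^2 = 256 ≡ 256 (mod 427)
426 = 256 + 128 + 32 + 8 + 2 in binary powers of 2.
So 10^426 ≡ 256 · 16 · 205 · 16 · 100 ≡ 393 (mod 427).
Since 393 ≠ 1, base 10 is a Fermat witness: 427 is composite.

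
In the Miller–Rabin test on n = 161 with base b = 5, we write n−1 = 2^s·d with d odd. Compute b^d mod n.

66

161 − 1 = 160 = 2^5 · 5, so d = 5.
5^1 ≡ 5 (mod 161)
5^2 ≡ 5^2 = 25 ≡ 25 (mod 161)
5^4 ≡ 25^2 = 625 ≡ 142 (mod 161)
5 = 4 + 1 in binary powers of 2.
So 5^5 ≡ 142 · 5 ≡ 66 (mod 161).
Squaring chain: 66 → 9 → 81 → 121 → 151; never reaches −1, so base 5 is a Miller–Rabin witness that 161 is composite.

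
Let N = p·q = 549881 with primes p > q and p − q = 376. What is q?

577

Since p = q + 376, we have 549881 = q(q + 376), so q² + 376q − 549881 = 0.
Discriminant: 376² + 4·549881 = 141376 + 2199524 = 2340900; √2340900 = 1530.
q = (−376 + 1530)/2 = 577, and p = q + 376 = 953.
Check: 577 · 953 = 549881.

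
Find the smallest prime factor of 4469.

41

4469 is odd.
Digit sum 23, not divisible by 3.
Ends in 9: not divisible by 5.
7: 4469 = 7·638 + 3
11: 4469 = 11·406 + 3
13: 4469 = 13·343 + 10
17: 4469 = 17·262 + 15
19: 4469 = 19·235 + 4
23: 4469 = 23·194 + 7
29: 4469 = 29·154 + 3
31: 4469 = 31·144 + 5
37: 4469 = 37·120 + 29
41: 4469 = 41·109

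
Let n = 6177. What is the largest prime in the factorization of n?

6177 = 3 · 2059
2059 = 29 · 71
71 is prime.
So 6177 = 3 · 29 · 71; the largest prime factor is 71.

71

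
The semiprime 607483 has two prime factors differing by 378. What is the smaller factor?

613

Since p = q + 378, we have 607483 = q(q + 378), so q² + 378q − 607483 = 0.
Discriminant: 378² + 4·607483 = 142884 + 2429932 = 2572816; √2572816 = 1604.
q = (−378 + 1604)/2 = 613, and p = q + 378 = 991.
Check: 613 · 991 = 607483.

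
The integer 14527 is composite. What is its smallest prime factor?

14527 is odd.
Digit sum 19, not divisible by 3.
Ends in 7: not divisible by 5.
7: 14527 = 7·2075 + 2
11: 14527 = 11·1320 + 7
13: 14527 = 13·1117 + 6
17: 14527 = 17·854 + 9
19: 14527 = 19·764 + 11
23: 14527 = 23·631 + 14
29: 14527 = 29·500 + 27
31: 14527 = 31·468 + 19
37: 14527 = 37·392 + 23
41: 14527 = 41·354 + 13
43: 14527 = 43·337 + 36
47: 14527 = 47·309 + 4
53: 14527 = 53·274 + 5
59: 14527 = 59·246 + 13
61: 14527 = 61·238 + 9
67: 14527 = 67·216 + 55
71: 14527 = 71·204 + 43
73: 14527 = 73·199

73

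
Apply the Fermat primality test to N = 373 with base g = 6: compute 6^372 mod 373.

1

6^1 ≡ 6 (mod 373)
6^2 ≡ 6^2 = 36 ≡ 36 (mod 373)
6^4 ≡ 36^2 = 1296 ≡ 177 (mod 373)
6^8 ≡ 177^2 = 31329 ≡ 370 (mod 373)
6^16 ≡ 370^2 = 136900 ≡ 9 (mod 373)
6^32 ≡ 9^2 = 81 ≡ 81 (mod 373)
6^64 ≡ 81^2 = 6561 ≡ 220 (mod 373)
6^128 ≡ 220^2 = 48400 ≡ 283 (mod 373)
6^256 ≡ 283^2 = 80089 ≡ 267 (mod 373)
372 = 256 + 64 + 32 + 16 + 4 in binary powers of 2.
So 6^372 ≡ 267 · 220 · 81 · 9 · 177 ≡ 1 (mod 373).
Since the result is 1, base 6 gives no evidence that 373 is composite.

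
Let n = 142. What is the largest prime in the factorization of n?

142 = 2 · 71
71 is prime.
So 142 = 2 · 71; the largest prime factor is 71.

71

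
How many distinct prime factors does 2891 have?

2

2891 = 7^2 · 59
2891 = 7^2 · 59, which has 2 distinct prime factors.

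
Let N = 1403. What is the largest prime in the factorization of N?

1403 = 23 · 61
61 is prime.
So 1403 = 23 · 61; the largest prime factor is 61.

61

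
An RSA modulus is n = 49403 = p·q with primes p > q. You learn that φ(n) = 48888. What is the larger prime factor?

φ(n) = (p−1)(q−1) = n − (p+q) + 1, so p + q = 49403 − 48888 + 1 = 516.
p and q are the roots of t² − 516t + 49403 = 0.
Discriminant: 516² − 4·49403 = 266256 − 197612 = 68644; √68644 = 262.
q = (516 − 262)/2 = 127, p = (516 + 262)/2 = 389.
Check: 127 · 389 = 49403.

389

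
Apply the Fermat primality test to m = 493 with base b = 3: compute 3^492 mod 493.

3^1 ≡ 3 (mod 493)
3^2 ≡ 3^2 = 9 ≡ 9 (mod 493)
3^4 ≡ 9^2 = 81 ≡ 81 (mod 493)
3^8 ≡ 81^2 = 6561 ≡ 152 (mod 493)
3^16 ≡ 152^2 = 23104 ≡ 426 (mod 493)
3^32 ≡ 426^2 = 181476 ≡ 52 (mod 493)
3^64 ≡ 52^2 = 2704 ≡ 239 (mod 493)
3^128 ≡ 239^2 = 57121 ≡ 426 (mod 493)
3^256 ≡ 426^2 = 181476 ≡ 52 (mod 493)
492 = 256 + 128 + 64 + 32 + 8 + 4 in binary powers of 2.
So 3^492 ≡ 52 · 426 · 239 · 52 · 152 · 81 ≡ 310 (mod 493).
Since 310 ≠ 1, base 3 is a Fermat witness: 493 is composite.

310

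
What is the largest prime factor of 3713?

79

3713 = 47 · 79
79 is prime.
So 3713 = 47 · 79; the largest prime factor is 79.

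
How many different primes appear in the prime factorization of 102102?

6

102102 = 2 · 51051
51051 = 3 · 17017
17017 = 7 · 2431
2431 = 11 · 221
221 = 13 · 17
102102 = 2 · 3 · 7 · 11 · 13 · 17, which has 6 distinct prime factors.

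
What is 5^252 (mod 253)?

5^1 ≡ 5 (mod 253)
5^2 ≡ 5^2 = 25 ≡ 25 (mod 253)
5^4 ≡ 25^2 = 625 ≡ 119 (mod 253)
5^8 ≡ 119^2 = 14161 ≡ 246 (mod 253)
5^16 ≡ 246^2 = 60516 ≡ 49 (mod 253)
5^32 ≡ 49^2 = 2401 ≡ 124 (mod 253)
5^64 ≡ 124^2 = 15376 ≡ 196 (mod 253)
5^128 ≡ 196^2 = 38416 ≡ 213 (mod 253)
252 = 128 + 64 + 32 + 16 + 8 + 4 in binary powers of 2.
So 5^252 ≡ 213 · 196 · 124 · 49 · 246 · 119 ≡ 124 (mod 253).
Since 124 ≠ 1, base 5 is a Fermat witness: 253 is composite.

124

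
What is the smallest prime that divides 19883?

19883 is odd.
Digit sum 29, not divisible by 3.
Ends in 3: not divisible by 5.
7: 19883 = 7·2840 + 3
11: 19883 = 11·1807 + 6
13: 19883 = 13·1529 + 6
17: 19883 = 17·1169 + 10
19: 19883 = 19·1046 + 9
23: 19883 = 23·864 + 11
29: 19883 = 29·685 + 18
31: 19883 = 31·641 + 12
37: 19883 = 37·537 + 14
41: 19883 = 41·484 + 39
43: 19883 = 43·462 + 17
47: 19883 = 47·423 + 2
53: 19883 = 53·375 + 8
59: 19883 = 59·337

59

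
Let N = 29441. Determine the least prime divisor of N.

59

29441 is odd.
Digit sum 20, not divisible by 3.
Ends in 1: not divisible by 5.
7: 29441 = 7·4205 + 6
11: 29441 = 11·2676 + 5
13: 29441 = 13·2264 + 9
17: 29441 = 17·1731 + 14
19: 29441 = 19·1549 + 10
23: 29441 = 23·1280 + 1
29: 29441 = 29·1015 + 6
31: 29441 = 31·949 + 22
37: 29441 = 37·795 + 26
41: 29441 = 41·718 + 3
43: 29441 = 43·684 + 29
47: 29441 = 47·626 + 19
53: 29441 = 53·555 + 26
59: 29441 = 59·499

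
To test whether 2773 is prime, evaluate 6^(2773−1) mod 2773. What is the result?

789

6^1 ≡ 6 (mod 2773)
6^2 ≡ 6^2 = 36 ≡ 36 (mod 2773)
6^4 ≡ 36^2 = 1296 ≡ 1296 (mod 2773)
6^8 ≡ 1296^2 = 1679616 ≡ 1951 (mod 2773)
6^16 ≡ 1951^2 = 3806401 ≡ 1845 (mod 2773)
6^32 ≡ 1845^2 = 3404025 ≡ 1554 (mod 2773)
6^64 ≡ 1554^2 = 2414916 ≡ 2406 (mod 2773)
6^128 ≡ 2406^2 = 5788836 ≡ 1585 (mod 2773)
6^256 ≡ 1585^2 = 2512225 ≡ 2660 (mod 2773)
6^512 ≡ 2660^2 = 7075600 ≡ 1677 (mod 2773)
6^1024 ≡ 1677^2 = 2812329 ≡ 507 (mod 2773)
6^2048 ≡ 507^2 = 257049 ≡ 1933 (mod 2773)
2772 = 2048 + 512 + 128 + 64 + 16 + 4 in binary powers of 2.
So 6^2772 ≡ 1933 · 1677 · 1585 · 2406 · 1845 · 1296 ≡ 789 (mod 2773).
Since 789 ≠ 1, base 6 is a Fermat witness: 2773 is composite.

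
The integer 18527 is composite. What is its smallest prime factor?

18527 is odd.
Digit sum 23, not divisible by 3.
Ends in 7: not divisible by 5.
7: 18527 = 7·2646 + 5
11: 18527 = 11·1684 + 3
13: 18527 = 13·1425 + 2
17: 18527 = 17·1089 + 14
19: 18527 = 19·975 + 2
23: 18527 = 23·805 + 12
29: 18527 = 29·638 + 25
31: 18527 = 31·597 + 20
37: 18527 = 37·500 + 27
41: 18527 = 41·451 + 36
43: 18527 = 43·430 + 37
47: 18527 = 47·394 + 9
53: 18527 = 53·349 + 30
59: 18527 = 59·314 + 1
61: 18527 = 61·303 + 44
67: 18527 = 67·276 + 35
71: 18527 = 71·260 + 67
73: 18527 = 73·253 + 58
79: 18527 = 79·234 + 41
83: 18527 = 83·223 + 18
89: 18527 = 89·208 + 15
97: 18527 = 97·191

97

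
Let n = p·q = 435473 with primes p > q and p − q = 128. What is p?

727

Since p = q + 128, we have 435473 = q(q + 128), so q² + 128q − 435473 = 0.
Discriminant: 128² + 4·435473 = 16384 + 1741892 = 1758276; √1758276 = 1326.
q = (−128 + 1326)/2 = 599, and p = q + 128 = 727.
Check: 599 · 727 = 435473.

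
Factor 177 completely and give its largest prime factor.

177 = 3 · 59
59 is prime.
So 177 = 3 · 59; the largest prime factor is 59.

59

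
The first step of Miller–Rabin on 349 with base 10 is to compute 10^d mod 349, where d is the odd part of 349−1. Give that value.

349 − 1 = 348 = 2^2 · 87, so d = 87.
10^1 ≡ 10 (mod 349)
10^2 ≡ 10^2 = 100 ≡ 100 (mod 349)
10^4 ≡ 100^2 = 10000 ≡ 228 (mod 349)
10^8 ≡ 228^2 = 51984 ≡ 332 (mod 349)
10^16 ≡ 332^2 = 110224 ≡ 289 (mod 349)
10^32 ≡ 289^2 = 83521 ≡ 110 (mod 349)
10^64 ≡ 110^2 = 12100 ≡ 234 (mod 349)
87 = 64 + 16 + 4 + 2 + 1 in binary powers of 2.
So 10^87 ≡ 234 · 289 · 228 · 100 · 10 ≡ 136 (mod 349).
Squaring chain: 136 → 348; reaches −1, so base 10 does not prove 349 composite.

136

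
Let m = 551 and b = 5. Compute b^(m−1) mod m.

5^1 ≡ 5 (mod 551)
5^2 ≡ 5^2 = 25 ≡ 25 (mod 551)
5^4 ≡ 25^2 = 625 ≡ 74 (mod 551)
5^8 ≡ 74^2 = 5476 ≡ 517 (mod 551)
5^16 ≡ 517^2 = 267289 ≡ 54 (mod 551)
5^32 ≡ 54^2 = 2916 ≡ 161 (mod 551)
5^64 ≡ 161^2 = 25921 ≡ 24 (mod 551)
5^128 ≡ 24^2 = 576 ≡ 25 (mod 551)
5^256 ≡ 25^2 = 625 ≡ 74 (mod 551)
5^512 ≡ 74^2 = 5476 ≡ 517 (mod 551)
550 = 512 + 32 + 4 + 2 in binary powers of 2.
So 5^550 ≡ 517 · 161 · 74 · 25 ≡ 480 (mod 551).
Since 480 ≠ 1, base 5 is a Fermat witness: 551 is composite.

480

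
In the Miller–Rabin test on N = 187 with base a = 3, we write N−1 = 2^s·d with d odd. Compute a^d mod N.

187 − 1 = 186 = 2^1 · 93, so d = 93.
3^1 ≡ 3 (mod 187)
3^2 ≡ 3^2 = 9 ≡ 9 (mod 187)
3^4 ≡ 9^2 = 81 ≡ 81 (mod 187)
3^8 ≡ 81^2 = 6561 ≡ 16 (mod 187)
3^16 ≡ 16^2 = 256 ≡ 69 (mod 187)
3^32 ≡ 69^2 = 4761 ≡ 86 (mod 187)
3^64 ≡ 86^2 = 7396 ≡ 103 (mod 187)
93 = 64 + 16 + 8 + 4 + 1 in binary powers of 2.
So 3^93 ≡ 103 · 69 · 16 · 81 · 3 ≡ 148 (mod 187).
Squaring chain: 148; never reaches −1, so base 3 is a Miller–Rabin witness that 187 is composite.

148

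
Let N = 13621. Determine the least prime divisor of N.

13621 is odd.
Digit sum 13, not divisible by 3.
Ends in 1: not divisible by 5.
7: 13621 = 7·1945 + 6
11: 13621 = 11·1238 + 3
13: 13621 = 13·1047 + 10
17: 13621 = 17·801 + 4
19: 13621 = 19·716 + 17
23: 13621 = 23·592 + 5
29: 13621 = 29·469 + 20
31: 13621 = 31·439 + 12
37: 13621 = 37·368 + 5
41: 13621 = 41·332 + 9
43: 13621 = 43·316 + 33
47: 13621 = 47·289 + 38
53: 13621 = 53·257

53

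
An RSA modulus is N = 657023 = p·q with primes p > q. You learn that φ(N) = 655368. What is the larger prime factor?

997

φ(n) = (p−1)(q−1) = n − (p+q) + 1, so p + q = 657023 − 655368 + 1 = 1656.
p and q are the roots of t² − 1656t + 657023 = 0.
Discriminant: 1656² − 4·657023 = 2742336 − 2628092 = 114244; √114244 = 338.
q = (1656 − 338)/2 = 659, p = (1656 + 338)/2 = 997.
Check: 659 · 997 = 657023.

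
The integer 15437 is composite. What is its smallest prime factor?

43

15437 is odd.
Digit sum 20, not divisible by 3.
Ends in 7: not divisible by 5.
7: 15437 = 7·2205 + 2
11: 15437 = 11·1403 + 4
13: 15437 = 13·1187 + 6
17: 15437 = 17·908 + 1
19: 15437 = 19·812 + 9
23: 15437 = 23·671 + 4
29: 15437 = 29·532 + 9
31: 15437 = 31·497 + 30
37: 15437 = 37·417 + 8
41: 15437 = 41·376 + 21
43: 15437 = 43·359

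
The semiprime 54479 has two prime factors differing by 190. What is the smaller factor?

Since p = q + 190, we have 54479 = q(q + 190), so q² + 190q − 54479 = 0.
Discriminant: 190² + 4·54479 = 36100 + 217916 = 254016; √254016 = 504.
q = (−190 + 504)/2 = 157, and p = q + 190 = 347.
Check: 157 · 347 = 54479.

157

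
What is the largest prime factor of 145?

145 = 5 · 29
29 is prime.
So 145 = 5 · 29; the largest prime factor is 29.

29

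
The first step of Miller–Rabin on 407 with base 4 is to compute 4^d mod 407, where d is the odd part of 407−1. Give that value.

284

407 − 1 = 406 = 2^1 · 203, so d = 203.
4^1 ≡ 4 (mod 407)
4^2 ≡ 4^2 = 16 ≡ 16 (mod 407)
4^4 ≡ 16^2 = 256 ≡ 256 (mod 407)
4^8 ≡ 256^2 = 65536 ≡ 9 (mod 407)
4^16 ≡ 9^2 = 81 ≡ 81 (mod 407)
4^32 ≡ 81^2 = 6561 ≡ 49 (mod 407)
4^64 ≡ 49^2 = 2401 ≡ 366 (mod 407)
4^128 ≡ 366^2 = 133956 ≡ 53 (mod 407)
203 = 128 + 64 + 8 + 2 + 1 in binary powers of 2.
So 4^203 ≡ 53 · 366 · 9 · 16 · 4 ≡ 284 (mod 407).
Squaring chain: 284; never reaches −1, so base 4 is a Miller–Rabin witness that 407 is composite.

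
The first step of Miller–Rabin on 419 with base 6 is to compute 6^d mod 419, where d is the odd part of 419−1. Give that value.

418

419 − 1 = 418 = 2^1 · 209, so d = 209.
6^1 ≡ 6 (mod 419)
6^2 ≡ 6^2 = 36 ≡ 36 (mod 419)
6^4 ≡ 36^2 = 1296 ≡ 39 (mod 419)
6^8 ≡ 39^2 = 1521 ≡ 264 (mod 419)
6^16 ≡ 264^2 = 69696 ≡ 142 (mod 419)
6^32 ≡ 142^2 = 20164 ≡ 52 (mod 419)
6^64 ≡ 52^2 = 2704 ≡ 190 (mod 419)
6^128 ≡ 190^2 = 36100 ≡ 66 (mod 419)
209 = 128 + 64 + 16 + 1 in binary powers of 2.
So 6^209 ≡ 66 · 190 · 142 · 6 ≡ 418 (mod 419).
Since 6^d ≡ 418 (mod 419), base 6 does not prove 419 composite.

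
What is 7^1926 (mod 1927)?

7^1 ≡ 7 (mod 1927)
7^2 ≡ 7^2 = 49 ≡ 49 (mod 1927)
7^4 ≡ 49^2 = 2401 ≡ 474 (mod 1927)
7^8 ≡ 474^2 = 224676 ≡ 1144 (mod 1927)
7^16 ≡ 1144^2 = 1308736 ≡ 303 (mod 1927)
7^32 ≡ 303^2 = 91809 ≡ 1240 (mod 1927)
7^64 ≡ 1240^2 = 1537600 ≡ 1781 (mod 1927)
7^128 ≡ 1781^2 = 3171961 ≡ 119 (mod 1927)
7^256 ≡ 119^2 = 14161 ≡ 672 (mod 1927)
7^512 ≡ 672^2 = 451584 ≡ 666 (mod 1927)
7^1024 ≡ 666^2 = 443556 ≡ 346 (mod 1927)
1926 = 1024 + 512 + 256 + 128 + 4 + 2 in binary powers of 2.
So 7^1926 ≡ 346 · 666 · 672 · 119 · 474 · 49 ≡ 758 (mod 1927).
Since 758 ≠ 1, base 7 is a Fermat witness: 1927 is composite.

758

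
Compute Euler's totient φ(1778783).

1730520

Factor: 1778783 = 67 · 139 · 191.
φ(1778783) = (67−1) · (139−1) · (191−1) = 66 · 138 · 190 = 1730520.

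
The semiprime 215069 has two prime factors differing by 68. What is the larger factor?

499

Since p = q + 68, we have 215069 = q(q + 68), so q² + 68q − 215069 = 0.
Discriminant: 68² + 4·215069 = 4624 + 860276 = 864900; √864900 = 930.
q = (−68 + 930)/2 = 431, and p = q + 68 = 499.
Check: 431 · 499 = 215069.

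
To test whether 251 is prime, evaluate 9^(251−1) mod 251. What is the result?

1

9^1 ≡ 9 (mod 251)
9^2 ≡ 9^2 = 81 ≡ 81 (mod 251)
9^4 ≡ 81^2 = 6561 ≡ 35 (mod 251)
9^8 ≡ 35^2 = 1225 ≡ 221 (mod 251)
9^16 ≡ 221^2 = 48841 ≡ 147 (mod 251)
9^32 ≡ 147^2 = 21609 ≡ 23 (mod 251)
9^64 ≡ 23^2 = 529 ≡ 27 (mod 251)
9^128 ≡ 27^2 = 729 ≡ 227 (mod 251)
250 = 128 + 64 + 32 + 16 + 8 + 2 in binary powers of 2.
So 9^250 ≡ 227 · 27 · 23 · 147 · 221 · 81 ≡ 1 (mod 251).
Since the result is 1, base 9 gives no evidence that 251 is composite.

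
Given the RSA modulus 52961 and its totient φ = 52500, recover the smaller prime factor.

φ(n) = (p−1)(q−1) = n − (p+q) + 1, so p + q = 52961 − 52500 + 1 = 462.
p and q are the roots of t² − 462t + 52961 = 0.
Discriminant: 462² − 4·52961 = 213444 − 211844 = 1600; √1600 = 40.
q = (462 − 40)/2 = 211, p = (462 + 40)/2 = 251.
Check: 211 · 251 = 52961.

211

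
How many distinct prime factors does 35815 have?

35815 = 5 · 7163
7163 = 13 · 551
551 = 19 · 29
35815 = 5 · 13 · 19 · 29, which has 4 distinct prime factors.

4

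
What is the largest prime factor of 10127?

10127 = 13 · 779
779 = 19 · 41
41 is prime.
So 10127 = 13 · 19 · 41; the largest prime factor is 41.

41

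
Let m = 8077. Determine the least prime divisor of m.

41

8077 is odd.
Digit sum 22, not divisible by 3.
Ends in 7: not divisible by 5.
7: 8077 = 7·1153 + 6
11: 8077 = 11·734 + 3
13: 8077 = 13·621 + 4
17: 8077 = 17·475 + 2
19: 8077 = 19·425 + 2
23: 8077 = 23·351 + 4
29: 8077 = 29·278 + 15
31: 8077 = 31·260 + 17
37: 8077 = 37·218 + 11
41: 8077 = 41·197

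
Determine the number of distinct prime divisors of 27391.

3

27391 = 7^2 · 559
559 = 13 · 43
27391 = 7^2 · 13 · 43, which has 3 distinct prime factors.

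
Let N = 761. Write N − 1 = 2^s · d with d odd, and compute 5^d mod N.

761 − 1 = 760 = 2^3 · 95, so d = 95.
5^1 ≡ 5 (mod 761)
5^2 ≡ 5^2 = 25 ≡ 25 (mod 761)
5^4 ≡ 25^2 = 625 ≡ 625 (mod 761)
5^8 ≡ 625^2 = 390625 ≡ 232 (mod 761)
5^16 ≡ 232^2 = 53824 ≡ 554 (mod 761)
5^32 ≡ 554^2 = 306916 ≡ 233 (mod 761)
5^64 ≡ 233^2 = 54289 ≡ 258 (mod 761)
95 = 64 + 16 + 8 + 4 + 2 + 1 in binary powers of 2.
So 5^95 ≡ 258 · 554 · 232 · 625 · 25 · 5 ≡ 760 (mod 761).
Since 5^d ≡ 760 (mod 761), base 5 does not prove 761 composite.

760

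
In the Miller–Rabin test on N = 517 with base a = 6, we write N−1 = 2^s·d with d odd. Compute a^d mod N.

486

517 − 1 = 516 = 2^2 · 129, so d = 129.
6^1 ≡ 6 (mod 517)
6^2 ≡ 6^2 = 36 ≡ 36 (mod 517)
6^4 ≡ 36^2 = 1296 ≡ 262 (mod 517)
6^8 ≡ 262^2 = 68644 ≡ 400 (mod 517)
6^16 ≡ 400^2 = 160000 ≡ 247 (mod 517)
6^32 ≡ 247^2 = 61009 ≡ 3 (mod 517)
6^64 ≡ 3^2 = 9 ≡ 9 (mod 517)
6^128 ≡ 9^2 = 81 ≡ 81 (mod 517)
129 = 128 + 1 in binary powers of 2.
So 6^129 ≡ 81 · 6 ≡ 486 (mod 517).
Squaring chain: 486 → 444; never reaches −1, so base 6 is a Miller–Rabin witness that 517 is composite.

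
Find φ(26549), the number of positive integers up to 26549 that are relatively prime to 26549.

Factor: 26549 = 139 · 191.
φ(26549) = (139−1) · (191−1) = 138 · 190 = 26220.

26220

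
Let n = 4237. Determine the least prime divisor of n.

4237 is odd.
Digit sum 16, not divisible by 3.
Ends in 7: not divisible by 5.
7: 4237 = 7·605 + 2
11: 4237 = 11·385 + 2
13: 4237 = 13·325 + 12
17: 4237 = 17·249 + 4
19: 4237 = 19·223

19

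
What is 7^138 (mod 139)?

1

7^1 ≡ 7 (mod 139)
7^2 ≡ 7^2 = 49 ≡ 49 (mod 139)
7^4 ≡ 49^2 = 2401 ≡ 38 (mod 139)
7^8 ≡ 38^2 = 1444 ≡ 54 (mod 139)
7^16 ≡ 54^2 = 2916 ≡ 136 (mod 139)
7^32 ≡ 136^2 = 18496 ≡ 9 (mod 139)
7^64 ≡ 9^2 = 81 ≡ 81 (mod 139)
7^128 ≡ 81^2 = 6561 ≡ 28 (mod 139)
138 = 128 + 8 + 2 in binary powers of 2.
So 7^138 ≡ 28 · 54 · 49 ≡ 1 (mod 139).
Since the result is 1, base 7 gives no evidence that 139 is composite.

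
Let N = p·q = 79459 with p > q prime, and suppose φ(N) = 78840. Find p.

φ(n) = (p−1)(q−1) = n − (p+q) + 1, so p + q = 79459 − 78840 + 1 = 620.
p and q are the roots of t² − 620t + 79459 = 0.
Discriminant: 620² − 4·79459 = 384400 − 317836 = 66564; √66564 = 258.
q = (620 − 258)/2 = 181, p = (620 + 258)/2 = 439.
Check: 181 · 439 = 79459.

439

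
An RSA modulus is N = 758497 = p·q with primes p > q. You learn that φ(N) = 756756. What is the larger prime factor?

883

φ(n) = (p−1)(q−1) = n − (p+q) + 1, so p + q = 758497 − 756756 + 1 = 1742.
p and q are the roots of t² − 1742t + 758497 = 0.
Discriminant: 1742² − 4·758497 = 3034564 − 3033988 = 576; √576 = 24.
q = (1742 − 24)/2 = 859, p = (1742 + 24)/2 = 883.
Check: 859 · 883 = 758497.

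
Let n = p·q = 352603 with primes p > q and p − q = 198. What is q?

Since p = q + 198, we have 352603 = q(q + 198), so q² + 198q − 352603 = 0.
Discriminant: 198² + 4·352603 = 39204 + 1410412 = 1449616; √1449616 = 1204.
q = (−198 + 1204)/2 = 503, and p = q + 198 = 701.
Check: 503 · 701 = 352603.

503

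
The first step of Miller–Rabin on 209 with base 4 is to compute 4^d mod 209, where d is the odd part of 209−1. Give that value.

209 − 1 = 208 = 2^4 · 13, so d = 13.
4^1 ≡ 4 (mod 209)
4^2 ≡ 4^2 = 16 ≡ 16 (mod 209)
4^4 ≡ 16^2 = 256 ≡ 47 (mod 209)
4^8 ≡ 47^2 = 2209 ≡ 119 (mod 209)
13 = 8 + 4 + 1 in binary powers of 2.
So 4^13 ≡ 119 · 47 · 4 ≡ 9 (mod 209).
Squaring chain: 9 → 81 → 82 → 36; never reaches −1, so base 4 is a Miller–Rabin witness that 209 is composite.

9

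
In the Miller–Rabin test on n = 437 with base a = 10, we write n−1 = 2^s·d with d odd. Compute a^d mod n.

352

437 − 1 = 436 = 2^2 · 109, so d = 109.
10^1 ≡ 10 (mod 437)
10^2 ≡ 10^2 = 100 ≡ 100 (mod 437)
10^4 ≡ 100^2 = 10000 ≡ 386 (mod 437)
10^8 ≡ 386^2 = 148996 ≡ 416 (mod 437)
10^16 ≡ 416^2 = 173056 ≡ 4 (mod 437)
10^32 ≡ 4^2 = 16 ≡ 16 (mod 437)
10^64 ≡ 16^2 = 256 ≡ 256 (mod 437)
109 = 64 + 32 + 8 + 4 + 1 in binary powers of 2.
So 10^109 ≡ 256 · 16 · 416 · 386 · 10 ≡ 352 (mod 437).
Squaring chain: 352 → 233; never reaches −1, so base 10 is a Miller–Rabin witness that 437 is composite.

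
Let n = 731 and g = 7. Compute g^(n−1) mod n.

36

7^1 ≡ 7 (mod 731)
7^2 ≡ 7^2 = 49 ≡ 49 (mod 731)
7^4 ≡ 49^2 = 2401 ≡ 208 (mod 731)
7^8 ≡ 208^2 = 43264 ≡ 135 (mod 731)
7^16 ≡ 135^2 = 18225 ≡ 681 (mod 731)
7^32 ≡ 681^2 = 463761 ≡ 307 (mod 731)
7^64 ≡ 307^2 = 94249 ≡ 681 (mod 731)
7^128 ≡ 681^2 = 463761 ≡ 307 (mod 731)
7^256 ≡ 307^2 = 94249 ≡ 681 (mod 731)
7^512 ≡ 681^2 = 463761 ≡ 307 (mod 731)
730 = 512 + 128 + 64 + 16 + 8 + 2 in binary powers of 2.
So 7^730 ≡ 307 · 307 · 681 · 681 · 135 · 49 ≡ 36 (mod 731).
Since 36 ≠ 1, base 7 is a Fermat witness: 731 is composite.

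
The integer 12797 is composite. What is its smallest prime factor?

67

12797 is odd.
Digit sum 26, not divisible by 3.
Ends in 7: not divisible by 5.
7: 12797 = 7·1828 + 1
11: 12797 = 11·1163 + 4
13: 12797 = 13·984 + 5
17: 12797 = 17·752 + 13
19: 12797 = 19·673 + 10
23: 12797 = 23·556 + 9
29: 12797 = 29·441 + 8
31: 12797 = 31·412 + 25
37: 12797 = 37·345 + 32
41: 12797 = 41·312 + 5
43: 12797 = 43·297 + 26
47: 12797 = 47·272 + 13
53: 12797 = 53·241 + 24
59: 12797 = 59·216 + 53
61: 12797 = 61·209 + 48
67: 12797 = 67·191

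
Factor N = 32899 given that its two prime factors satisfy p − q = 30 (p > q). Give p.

197

Since p = q + 30, we have 32899 = q(q + 30), so q² + 30q − 32899 = 0.
Discriminant: 30² + 4·32899 = 900 + 131596 = 132496; √132496 = 364.
q = (−30 + 364)/2 = 167, and p = q + 30 = 197.
Check: 167 · 197 = 32899.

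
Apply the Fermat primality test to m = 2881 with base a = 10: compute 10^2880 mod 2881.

10^1 ≡ 10 (mod 2881)
10^2 ≡ 10^2 = 100 ≡ 100 (mod 2881)
10^4 ≡ 100^2 = 10000 ≡ 1357 (mod 2881)
10^8 ≡ 1357^2 = 1841449 ≡ 490 (mod 2881)
10^16 ≡ 490^2 = 240100 ≡ 977 (mod 2881)
10^32 ≡ 977^2 = 954529 ≡ 918 (mod 2881)
10^64 ≡ 918^2 = 842724 ≡ 1472 (mod 2881)
10^128 ≡ 1472^2 = 2166784 ≡ 272 (mod 2881)
10^256 ≡ 272^2 = 73984 ≡ 1959 (mod 2881)
10^512 ≡ 1959^2 = 3837681 ≡ 189 (mod 2881)
10^1024 ≡ 189^2 = 35721 ≡ 1149 (mod 2881)
10^2048 ≡ 1149^2 = 1320201 ≡ 703 (mod 2881)
2880 = 2048 + 512 + 256 + 64 in binary powers of 2.
So 10^2880 ≡ 703 · 189 · 1959 · 1472 ≡ 1215 (mod 2881).
Since 1215 ≠ 1, base 10 is a Fermat witness: 2881 is composite.

1215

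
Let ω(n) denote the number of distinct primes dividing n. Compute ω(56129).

56129 = 37^2 · 41
56129 = 37^2 · 41, which has 2 distinct prime factors.

2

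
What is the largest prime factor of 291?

291 = 3 · 97
97 is prime.
So 291 = 3 · 97; the largest prime factor is 97.

97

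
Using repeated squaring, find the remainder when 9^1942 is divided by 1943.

1069

9^1 ≡ 9 (mod 1943)
9^2 ≡ 9^2 = 81 ≡ 81 (mod 1943)
9^4 ≡ 81^2 = 6561 ≡ 732 (mod 1943)
9^8 ≡ 732^2 = 535824 ≡ 1499 (mod 1943)
9^16 ≡ 1499^2 = 2247001 ≡ 893 (mod 1943)
9^32 ≡ 893^2 = 797449 ≡ 819 (mod 1943)
9^64 ≡ 819^2 = 670761 ≡ 426 (mod 1943)
9^128 ≡ 426^2 = 181476 ≡ 777 (mod 1943)
9^256 ≡ 777^2 = 603729 ≡ 1399 (mod 1943)
9^512 ≡ 1399^2 = 1957201 ≡ 600 (mod 1943)
9^1024 ≡ 600^2 = 360000 ≡ 545 (mod 1943)
1942 = 1024 + 512 + 256 + 128 + 16 + 4 + 2 in binary powers of 2.
So 9^1942 ≡ 545 · 600 · 1399 · 777 · 893 · 732 · 81 ≡ 1069 (mod 1943).
Since 1069 ≠ 1, base 9 is a Fermat witness: 1943 is composite.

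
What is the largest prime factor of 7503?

61

7503 = 3 · 2501
2501 = 41 · 61
61 is prime.
So 7503 = 3 · 41 · 61; the largest prime factor is 61.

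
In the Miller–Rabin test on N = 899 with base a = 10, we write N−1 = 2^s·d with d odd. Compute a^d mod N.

899 − 1 = 898 = 2^1 · 449, so d = 449.
10^1 ≡ 10 (mod 899)
10^2 ≡ 10^2 = 100 ≡ 100 (mod 899)
10^4 ≡ 100^2 = 10000 ≡ 111 (mod 899)
10^8 ≡ 111^2 = 12321 ≡ 634 (mod 899)
10^16 ≡ 634^2 = 401956 ≡ 103 (mod 899)
10^32 ≡ 103^2 = 10609 ≡ 720 (mod 899)
10^64 ≡ 720^2 = 518400 ≡ 576 (mod 899)
10^128 ≡ 576^2 = 331776 ≡ 45 (mod 899)
10^256 ≡ 45^2 = 2025 ≡ 227 (mod 899)
449 = 256 + 128 + 64 + 1 in binary powers of 2.
So 10^449 ≡ 227 · 45 · 576 · 10 ≡ 648 (mod 899).
Squaring chain: 648; never reaches −1, so base 10 is a Miller–Rabin witness that 899 is composite.

648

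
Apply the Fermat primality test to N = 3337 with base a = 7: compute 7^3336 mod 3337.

2028

7^1 ≡ 7 (mod 3337)
7^2 ≡ 7^2 = 49 ≡ 49 (mod 3337)
7^4 ≡ 49^2 = 2401 ≡ 2401 (mod 3337)
7^8 ≡ 2401^2 = 5764801 ≡ 1802 (mod 3337)
7^16 ≡ 1802^2 = 3247204 ≡ 303 (mod 3337)
7^32 ≡ 303^2 = 91809 ≡ 1710 (mod 3337)
7^64 ≡ 1710^2 = 2924100 ≡ 888 (mod 3337)
7^128 ≡ 888^2 = 788544 ≡ 1012 (mod 3337)
7^256 ≡ 1012^2 = 1024144 ≡ 3022 (mod 3337)
7^512 ≡ 3022^2 = 9132484 ≡ 2452 (mod 3337)
7^1024 ≡ 2452^2 = 6012304 ≡ 2367 (mod 3337)
7^2048 ≡ 2367^2 = 5602689 ≡ 3203 (mod 3337)
3336 = 2048 + 1024 + 256 + 8 in binary powers of 2.
So 7^3336 ≡ 3203 · 2367 · 3022 · 1802 ≡ 2028 (mod 3337).
Since 2028 ≠ 1, base 7 is a Fermat witness: 3337 is composite.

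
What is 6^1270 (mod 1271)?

6^1 ≡ 6 (mod 1271)
6^2 ≡ 6^2 = 36 ≡ 36 (mod 1271)
6^4 ≡ 36^2 = 1296 ≡ 25 (mod 1271)
6^8 ≡ 25^2 = 625 ≡ 625 (mod 1271)
6^16 ≡ 625^2 = 390625 ≡ 428 (mod 1271)
6^32 ≡ 428^2 = 183184 ≡ 160 (mod 1271)
6^64 ≡ 160^2 = 25600 ≡ 180 (mod 1271)
6^128 ≡ 180^2 = 32400 ≡ 625 (mod 1271)
6^256 ≡ 625^2 = 390625 ≡ 428 (mod 1271)
6^512 ≡ 428^2 = 183184 ≡ 160 (mod 1271)
6^1024 ≡ 160^2 = 25600 ≡ 180 (mod 1271)
1270 = 1024 + 128 + 64 + 32 + 16 + 4 + 2 in binary powers of 2.
So 6^1270 ≡ 180 · 625 · 180 · 160 · 428 · 25 · 36 ≡ 583 (mod 1271).
Since 583 ≠ 1, base 6 is a Fermat witness: 1271 is composite.

583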